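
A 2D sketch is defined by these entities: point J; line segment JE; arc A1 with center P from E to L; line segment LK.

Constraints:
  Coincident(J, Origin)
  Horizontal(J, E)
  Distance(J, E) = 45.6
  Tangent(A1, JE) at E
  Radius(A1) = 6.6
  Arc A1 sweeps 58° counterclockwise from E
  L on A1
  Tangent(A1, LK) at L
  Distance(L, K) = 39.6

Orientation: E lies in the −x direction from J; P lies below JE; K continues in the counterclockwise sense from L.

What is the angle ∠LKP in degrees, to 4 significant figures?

9.462°

On A1, E sits at bearing 90° from P; a 58° counterclockwise sweep puts L at bearing 148°, so L = P + 6.6·(cos 148°, sin 148°) = (-51.20, -3.103). Since A1 is tangent to LK there, PL ⟂ LK, so LK runs along (−sin 148°, cos 148°); with |LK| = 39.6, K = (-72.18, -36.69). Then cos ∠LKP = KL·KP / (|KL||KP|), giving 9.462°.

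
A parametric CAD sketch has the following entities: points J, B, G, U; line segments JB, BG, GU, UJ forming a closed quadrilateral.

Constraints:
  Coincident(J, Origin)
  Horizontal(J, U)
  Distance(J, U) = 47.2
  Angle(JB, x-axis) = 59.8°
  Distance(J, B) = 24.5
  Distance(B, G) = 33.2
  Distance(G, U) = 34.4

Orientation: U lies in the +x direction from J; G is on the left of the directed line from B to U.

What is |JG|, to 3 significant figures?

54.8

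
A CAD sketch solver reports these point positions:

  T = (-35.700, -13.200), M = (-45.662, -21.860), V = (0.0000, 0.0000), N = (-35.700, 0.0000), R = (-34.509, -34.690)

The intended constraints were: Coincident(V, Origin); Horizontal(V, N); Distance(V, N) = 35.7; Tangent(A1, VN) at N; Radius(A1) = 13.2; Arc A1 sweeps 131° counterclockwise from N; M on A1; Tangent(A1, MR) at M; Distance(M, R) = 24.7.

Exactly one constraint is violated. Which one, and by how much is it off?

Distance(M, R) = 24.7 — off by 7.70.

V = (0.00, 0.00) ✓; V.y = 0.00, N.y = 0.00 ✓; |VN| = 35.70 ✓; ∠(TN, NV) = 90.00° ✓; |TN| = 13.20 ✓; bearing(T→M) − bearing(T→N) = 131.0° ✓; |TM| = 13.20 ✓; ∠(TM, MR) = 90.00° ✓; |MR| = 17.00 ✗.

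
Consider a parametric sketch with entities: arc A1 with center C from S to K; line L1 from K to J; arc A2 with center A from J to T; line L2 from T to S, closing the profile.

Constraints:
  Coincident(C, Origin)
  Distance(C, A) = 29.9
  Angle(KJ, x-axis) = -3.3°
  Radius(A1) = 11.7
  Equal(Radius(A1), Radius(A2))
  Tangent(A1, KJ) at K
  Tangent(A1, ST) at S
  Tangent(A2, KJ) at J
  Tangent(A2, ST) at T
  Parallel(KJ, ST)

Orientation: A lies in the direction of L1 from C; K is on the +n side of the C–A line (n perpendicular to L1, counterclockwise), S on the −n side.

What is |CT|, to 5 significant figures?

32.108

The slot axis is L1's direction at -3.3°, so u = (cos -3.3°, sin -3.3°) = (0.99834, -0.057564) and n = (−sin -3.3°, cos -3.3°) = (0.057564, 0.99834). C is at the origin and A lies 29.9 along u from C, so A = 29.9·u = (29.850, -1.7212). Tangency of A1 to both parallel lines with radius 11.7 puts K and S at C ± 11.7·n: K = (0.67350, 11.681), S = (-0.67350, -11.681). Equal radii place J and T the same way about A: J = A + 11.7·n = (30.524, 9.9594), T = A − 11.7·n = (29.177, -13.402). Then |CT| = |T − C| = 32.108.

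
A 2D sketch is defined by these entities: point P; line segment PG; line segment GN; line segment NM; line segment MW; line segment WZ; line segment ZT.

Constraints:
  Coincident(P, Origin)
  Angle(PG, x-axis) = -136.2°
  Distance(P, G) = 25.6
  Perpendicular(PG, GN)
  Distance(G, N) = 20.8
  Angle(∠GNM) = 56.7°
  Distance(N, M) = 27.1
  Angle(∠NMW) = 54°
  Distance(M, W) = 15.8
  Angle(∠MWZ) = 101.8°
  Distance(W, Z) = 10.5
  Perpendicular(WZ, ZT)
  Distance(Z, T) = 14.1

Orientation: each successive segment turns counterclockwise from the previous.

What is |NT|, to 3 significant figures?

14.7

P is at the origin; PG runs at -136.2° with length 25.6, so G = (-18.5, -17.7). PG ⟂ GN, so GN runs at -46.2°; with |GN| = 20.8, N = (-4.08, -32.7). ∠GNM = 56.7° gives NM at 77.1° from the x-axis; with |NM| = 27.1, M = (1.97, -6.32). ∠NMW = 54.0° gives MW at -157° from the x-axis; with |MW| = 15.8, W = (-12.6, -12.5). ∠MWZ = 101.8° gives WZ at -78.7° from the x-axis; with |WZ| = 10.5, Z = (-10.5, -22.8). WZ is perpendicular to ZT, so ZT runs at 11.3°; with |ZT| = 14.1, T = (3.32, -20.0). Then |NT| = |T − N| = 14.7.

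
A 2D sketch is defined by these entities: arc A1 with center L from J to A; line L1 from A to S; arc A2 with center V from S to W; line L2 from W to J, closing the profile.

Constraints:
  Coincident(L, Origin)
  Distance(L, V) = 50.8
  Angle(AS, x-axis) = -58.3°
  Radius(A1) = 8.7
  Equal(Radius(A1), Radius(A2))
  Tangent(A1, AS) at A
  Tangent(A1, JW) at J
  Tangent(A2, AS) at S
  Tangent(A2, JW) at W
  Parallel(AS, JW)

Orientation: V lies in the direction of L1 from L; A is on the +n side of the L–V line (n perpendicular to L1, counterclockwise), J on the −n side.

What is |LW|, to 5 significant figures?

51.540

The slot axis is L1's direction at -58.3°, so u = (cos -58.3°, sin -58.3°) = (0.52547, -0.85081) and n = (−sin -58.3°, cos -58.3°) = (0.85081, 0.52547). L is at the origin and V lies 50.8 along u from L, so V = 50.8·u = (26.694, -43.221). Tangency of A1 to both parallel lines with radius 8.7 puts A and J at L ± 8.7·n: A = (7.4021, 4.5716), J = (-7.4021, -4.5716). Equal radii place S and W the same way about V: S = V + 8.7·n = (34.096, -38.650), W = V − 8.7·n = (19.292, -47.793). Then |LW| = |W − L| = 51.540.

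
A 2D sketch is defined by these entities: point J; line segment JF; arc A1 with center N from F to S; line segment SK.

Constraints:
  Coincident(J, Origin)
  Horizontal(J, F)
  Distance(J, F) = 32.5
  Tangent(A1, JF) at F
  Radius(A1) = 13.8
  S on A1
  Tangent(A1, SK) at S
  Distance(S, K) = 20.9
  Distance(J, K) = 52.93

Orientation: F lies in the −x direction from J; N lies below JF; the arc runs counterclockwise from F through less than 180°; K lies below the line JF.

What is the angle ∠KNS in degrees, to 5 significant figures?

56.564°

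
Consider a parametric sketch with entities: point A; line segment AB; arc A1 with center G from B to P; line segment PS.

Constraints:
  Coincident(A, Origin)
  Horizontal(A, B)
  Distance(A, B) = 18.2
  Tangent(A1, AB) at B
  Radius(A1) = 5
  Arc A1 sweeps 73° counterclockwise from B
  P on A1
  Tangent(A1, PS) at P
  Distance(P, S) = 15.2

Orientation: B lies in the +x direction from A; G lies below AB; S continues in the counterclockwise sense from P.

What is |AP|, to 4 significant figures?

13.88

A is at the origin; AB is horizontal with |AB| = 18.2 and B on the +x side, so B = (18.20, 0.000). Since A1 is tangent to AB there, GB ⟂ AB, so G = B + (0, -5) = (18.20, -5.000). On A1, B sits at bearing 90° from G; a 73° counterclockwise sweep puts P at bearing 163°, so P = G + 5.0·(cos 163°, sin 163°) = (13.42, -3.538). Then |AP| = |P − A| = 13.88.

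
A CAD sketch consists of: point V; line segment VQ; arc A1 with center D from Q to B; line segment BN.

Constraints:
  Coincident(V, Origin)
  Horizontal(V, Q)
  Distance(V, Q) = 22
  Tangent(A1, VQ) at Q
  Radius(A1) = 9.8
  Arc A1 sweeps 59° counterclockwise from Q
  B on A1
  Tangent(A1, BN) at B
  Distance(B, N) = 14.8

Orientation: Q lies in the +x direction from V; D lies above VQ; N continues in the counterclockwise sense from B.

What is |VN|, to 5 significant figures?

41.831

V is at the origin; VQ is horizontal with |VQ| = 22.0 and Q on the +x side, so Q = (22.000, 0.0000). A1 meets VQ tangentially, so DQ is at right angles to VQ, so D = Q + (0, 9.8) = (22.000, 9.8000). On A1, Q sits at bearing -90° from D; a 59° counterclockwise sweep puts B at bearing -31°, so B = D + 9.8·(cos -31°, sin -31°) = (30.400, 4.7526). The tangent condition forces DB to be normal to BN, so BN runs along (−sin -31°, cos -31°); with |BN| = 14.8, N = (38.023, 17.439). Then |VN| = |N − V| = 41.831.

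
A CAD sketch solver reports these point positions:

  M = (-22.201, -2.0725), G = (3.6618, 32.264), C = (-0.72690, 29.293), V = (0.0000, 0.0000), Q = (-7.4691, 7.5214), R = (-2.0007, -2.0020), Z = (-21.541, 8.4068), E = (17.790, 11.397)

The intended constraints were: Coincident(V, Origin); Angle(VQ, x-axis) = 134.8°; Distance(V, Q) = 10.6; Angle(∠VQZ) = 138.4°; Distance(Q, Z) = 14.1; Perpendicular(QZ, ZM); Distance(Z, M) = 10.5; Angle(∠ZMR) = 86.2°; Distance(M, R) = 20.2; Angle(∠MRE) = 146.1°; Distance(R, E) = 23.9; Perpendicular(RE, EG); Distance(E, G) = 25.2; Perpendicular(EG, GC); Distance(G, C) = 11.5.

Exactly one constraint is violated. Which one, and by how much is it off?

Distance(G, C) = 11.5 — off by 6.20.

V = (0.00, 0.00) ✓; VQ at 134.8° ✓; |VQ| = 10.60 ✓; ∠VQZ = 138.4° ✓; |QZ| = 14.10 ✓; ∠(QZ, ZM) = 90.00° ✓; |ZM| = 10.50 ✓; ∠ZMR = 86.20° ✓; |MR| = 20.20 ✓; ∠MRE = 146.1° ✓; |RE| = 23.90 ✓; ∠(RE, EG) = 90.00° ✓; |EG| = 25.20 ✓; ∠(EG, GC) = 90.00° ✓; |GC| = 5.300 ✗.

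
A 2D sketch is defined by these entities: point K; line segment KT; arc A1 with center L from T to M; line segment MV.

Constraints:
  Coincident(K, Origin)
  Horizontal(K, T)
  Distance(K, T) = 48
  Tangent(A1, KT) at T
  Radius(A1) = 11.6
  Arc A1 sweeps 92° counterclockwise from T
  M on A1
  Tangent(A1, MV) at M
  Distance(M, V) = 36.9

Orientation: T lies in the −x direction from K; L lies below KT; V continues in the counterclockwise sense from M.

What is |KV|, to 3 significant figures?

76.1

K is at the origin; KT is horizontal with |KT| = 48.0 and T on the −x side, so T = (-48.0, 0.00). Tangency of A1 to KT means the radius LT is perpendicular to KT, so L = T + (0, -11.6) = (-48.0, -11.6). On A1, T sits at bearing 90° from L; a 92° counterclockwise sweep puts M at bearing 182°, so M = L + 11.6·(cos 182°, sin 182°) = (-59.6, -12.0). The tangent condition forces LM to be normal to MV, so MV runs along (−sin 182°, cos 182°); with |MV| = 36.9, V = (-58.3, -48.9). Then |KV| = |V − K| = 76.1.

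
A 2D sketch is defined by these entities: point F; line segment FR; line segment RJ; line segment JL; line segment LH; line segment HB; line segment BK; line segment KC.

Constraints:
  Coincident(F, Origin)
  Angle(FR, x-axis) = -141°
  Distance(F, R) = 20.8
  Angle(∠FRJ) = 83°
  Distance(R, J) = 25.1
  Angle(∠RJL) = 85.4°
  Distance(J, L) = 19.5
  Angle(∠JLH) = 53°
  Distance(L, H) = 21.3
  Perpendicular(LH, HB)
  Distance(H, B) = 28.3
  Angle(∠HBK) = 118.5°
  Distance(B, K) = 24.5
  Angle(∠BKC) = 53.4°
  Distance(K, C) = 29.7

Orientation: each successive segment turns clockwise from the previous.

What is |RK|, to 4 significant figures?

51.31

F is at the origin; FR runs at -141.0° with length 20.8, so R = (-16.16, -13.09). ∠FRJ = 83.0° gives RJ at 122.0° from the x-axis; with |RJ| = 25.1, J = (-29.47, 8.196). ∠RJL = 85.4° gives JL at 27.40° from the x-axis; with |JL| = 19.5, L = (-12.15, 17.17). ∠JLH = 53.0° gives LH at -99.60° from the x-axis; with |LH| = 21.3, H = (-15.71, -3.832). LH ⟂ HB, so HB runs at 170.4°; with |HB| = 28.3, B = (-43.61, 0.8879). ∠HBK = 118.5° gives BK at 108.9° from the x-axis; with |BK| = 24.5, K = (-51.55, 24.07). Then |RK| = |K − R| = 51.31.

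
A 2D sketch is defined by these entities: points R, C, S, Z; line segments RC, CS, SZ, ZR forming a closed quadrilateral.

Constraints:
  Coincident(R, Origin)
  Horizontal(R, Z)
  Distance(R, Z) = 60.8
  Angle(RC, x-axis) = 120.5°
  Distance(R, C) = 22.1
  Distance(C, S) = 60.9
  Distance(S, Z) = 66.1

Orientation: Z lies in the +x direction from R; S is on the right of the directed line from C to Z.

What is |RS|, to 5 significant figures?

39.641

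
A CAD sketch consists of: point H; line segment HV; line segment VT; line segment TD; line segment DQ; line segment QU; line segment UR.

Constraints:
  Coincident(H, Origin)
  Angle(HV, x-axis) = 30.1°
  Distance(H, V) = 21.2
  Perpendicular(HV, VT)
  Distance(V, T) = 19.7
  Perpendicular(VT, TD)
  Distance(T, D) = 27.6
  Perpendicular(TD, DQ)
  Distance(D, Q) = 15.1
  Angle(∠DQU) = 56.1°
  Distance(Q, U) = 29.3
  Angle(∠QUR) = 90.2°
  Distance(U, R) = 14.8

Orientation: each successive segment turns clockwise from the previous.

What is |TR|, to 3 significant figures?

17.8

H is at the origin; HV runs at 30.1° with length 21.2, so V = (18.3, 10.6). The perpendicularity gives VT at right angles to HV, so VT runs at -59.9°; with |VT| = 19.7, T = (28.2, -6.41). The perpendicularity gives TD at right angles to VT, so TD runs at -150°; with |TD| = 27.6, D = (4.34, -20.3). TD is perpendicular to DQ, so DQ runs at 120°; with |DQ| = 15.1, Q = (-3.23, -7.19). ∠DQU = 56.1° gives QU at -3.80° from the x-axis; with |QU| = 29.3, U = (26.0, -9.13). ∠QUR = 90.2° gives UR at -93.6° from the x-axis; with |UR| = 14.8, R = (25.1, -23.9). Then |TR| = |R − T| = 17.8.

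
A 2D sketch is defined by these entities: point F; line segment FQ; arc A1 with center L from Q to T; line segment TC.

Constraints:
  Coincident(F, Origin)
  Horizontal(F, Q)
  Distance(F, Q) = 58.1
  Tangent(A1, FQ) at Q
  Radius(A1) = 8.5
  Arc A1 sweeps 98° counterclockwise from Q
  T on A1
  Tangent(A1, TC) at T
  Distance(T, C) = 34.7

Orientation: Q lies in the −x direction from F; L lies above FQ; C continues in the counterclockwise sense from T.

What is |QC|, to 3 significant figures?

44.2

On A1, Q sits at bearing -90° from L; a 98° counterclockwise sweep puts T at bearing 8°, so T = L + 8.5·(cos 8°, sin 8°) = (-49.7, 9.68). Since A1 is tangent to TC there, LT ⟂ TC, so TC runs along (−sin 8°, cos 8°); with |TC| = 34.7, C = (-54.5, 44.0). Then |QC| = |C − Q| = 44.2.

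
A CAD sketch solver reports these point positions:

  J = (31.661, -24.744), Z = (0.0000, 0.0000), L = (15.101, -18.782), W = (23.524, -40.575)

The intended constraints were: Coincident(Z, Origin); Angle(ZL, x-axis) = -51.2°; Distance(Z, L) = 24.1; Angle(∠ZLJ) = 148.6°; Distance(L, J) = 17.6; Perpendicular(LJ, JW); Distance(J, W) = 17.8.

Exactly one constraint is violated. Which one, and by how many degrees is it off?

Perpendicular(LJ, JW) — off by 7.40°.

Z = (0.00, 0.00) ✓; ZL at -51.20° ✓; |ZL| = 24.10 ✓; ∠ZLJ = 148.6° ✓; |LJ| = 17.60 ✓; ∠(LJ, JW) = 97.40° ✗; |JW| = 17.80 ✓.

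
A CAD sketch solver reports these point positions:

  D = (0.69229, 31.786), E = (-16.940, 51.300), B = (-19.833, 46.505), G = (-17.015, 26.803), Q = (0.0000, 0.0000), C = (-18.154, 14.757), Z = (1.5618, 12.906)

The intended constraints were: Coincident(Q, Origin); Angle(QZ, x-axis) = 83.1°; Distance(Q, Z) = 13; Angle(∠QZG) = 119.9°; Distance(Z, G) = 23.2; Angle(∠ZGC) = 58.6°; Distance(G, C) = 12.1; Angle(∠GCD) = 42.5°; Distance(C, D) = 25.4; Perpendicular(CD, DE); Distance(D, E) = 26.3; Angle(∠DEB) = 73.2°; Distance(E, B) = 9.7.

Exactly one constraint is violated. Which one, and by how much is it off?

Distance(E, B) = 9.7 — off by 4.10.

Q = (0.00, 0.00) ✓; QZ at 83.10° ✓; |QZ| = 13.00 ✓; ∠QZG = 119.9° ✓; |ZG| = 23.20 ✓; ∠ZGC = 58.60° ✓; |GC| = 12.10 ✓; ∠GCD = 42.50° ✓; |CD| = 25.40 ✓; ∠(CD, DE) = 90.00° ✓; |DE| = 26.30 ✓; ∠DEB = 73.20° ✓; |EB| = 5.600 ✗.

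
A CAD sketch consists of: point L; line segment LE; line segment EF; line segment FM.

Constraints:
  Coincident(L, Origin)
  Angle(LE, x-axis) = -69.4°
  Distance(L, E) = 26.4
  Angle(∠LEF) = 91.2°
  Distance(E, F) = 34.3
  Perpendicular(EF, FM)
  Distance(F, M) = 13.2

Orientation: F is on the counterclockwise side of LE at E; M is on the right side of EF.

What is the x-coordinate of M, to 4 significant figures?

46.03

L is at the origin; LE runs at -69.4° with length 26.4, so E = 26.4·(cos -69.4°, sin -69.4°) = (9.289, -24.71). ∠LEF = 91.2°, so EF runs at -69.4° + (180° − 91.2°) = 19.40° from the x-axis; with |EF| = 34.3, F = E + 34.3·(cos 19.40°, sin 19.40°) = (41.64, -13.32). EF is perpendicular to FM; with |FM| = 13.2 on the right of EF, M = F + 13.2·(0.3322, -0.9432) = (46.03, -25.77). So M.x = 46.03.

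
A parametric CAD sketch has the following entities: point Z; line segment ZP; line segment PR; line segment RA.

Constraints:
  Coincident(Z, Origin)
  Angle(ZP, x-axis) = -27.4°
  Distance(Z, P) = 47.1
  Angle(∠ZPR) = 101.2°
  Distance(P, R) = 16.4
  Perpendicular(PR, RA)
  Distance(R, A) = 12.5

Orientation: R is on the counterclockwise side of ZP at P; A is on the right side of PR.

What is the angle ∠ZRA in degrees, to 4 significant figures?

151.1°

Z is at the origin; ZP runs at -27.4° with length 47.1, so P = 47.1·(cos -27.4°, sin -27.4°) = (41.82, -21.68). ∠ZPR = 101.2°, so PR runs at -27.4° + (180° − 101.2°) = 51.40° from the x-axis; with |PR| = 16.4, R = P + 16.4·(cos 51.40°, sin 51.40°) = (52.05, -8.858). The perpendicularity gives RA at right angles to PR; with |RA| = 12.5 on the right of PR, A = R + 12.5·(0.7815, -0.6239) = (61.82, -16.66). Then cos ∠ZRA = RZ·RA / (|RZ||RA|), giving 151.1°.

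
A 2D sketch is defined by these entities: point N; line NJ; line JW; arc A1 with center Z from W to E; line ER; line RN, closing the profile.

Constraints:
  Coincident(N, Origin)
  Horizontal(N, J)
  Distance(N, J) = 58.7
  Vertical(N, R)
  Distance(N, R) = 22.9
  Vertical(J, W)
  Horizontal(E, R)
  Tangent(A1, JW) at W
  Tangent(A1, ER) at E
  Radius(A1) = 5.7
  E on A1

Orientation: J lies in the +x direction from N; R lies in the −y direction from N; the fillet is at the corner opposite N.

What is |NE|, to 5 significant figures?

57.736

The virtual corner opposite N is at (58.700, -22.900). Tangency of A1 to JW means the radius ZW is perpendicular to JW and tangency of A1 to ER means the radius ZE is perpendicular to ER, with radius 5.7, so the center Z sits 5.7 in from both sides at Z = (53.000, -17.200). That places the tangent points at W = (58.700, -17.200) on JW and E = (53.000, -22.900) on ER. Then |NE| = |E − N| = 57.736.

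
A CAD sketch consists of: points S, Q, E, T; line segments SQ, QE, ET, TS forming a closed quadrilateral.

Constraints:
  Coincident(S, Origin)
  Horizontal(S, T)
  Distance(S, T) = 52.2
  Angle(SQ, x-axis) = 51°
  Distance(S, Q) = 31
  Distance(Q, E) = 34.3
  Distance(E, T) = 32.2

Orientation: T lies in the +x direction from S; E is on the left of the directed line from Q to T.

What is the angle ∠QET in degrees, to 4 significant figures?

75.20°

Checks: |QE| = 34.30 ✓; |ET| = 32.20 ✓.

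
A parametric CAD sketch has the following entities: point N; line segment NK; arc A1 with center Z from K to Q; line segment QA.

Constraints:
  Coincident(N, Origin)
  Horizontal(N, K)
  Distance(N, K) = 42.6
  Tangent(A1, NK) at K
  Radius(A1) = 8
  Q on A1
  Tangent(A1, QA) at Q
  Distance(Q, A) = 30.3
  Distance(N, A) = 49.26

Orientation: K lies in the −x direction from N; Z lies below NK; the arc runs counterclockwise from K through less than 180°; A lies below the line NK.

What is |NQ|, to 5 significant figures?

50.758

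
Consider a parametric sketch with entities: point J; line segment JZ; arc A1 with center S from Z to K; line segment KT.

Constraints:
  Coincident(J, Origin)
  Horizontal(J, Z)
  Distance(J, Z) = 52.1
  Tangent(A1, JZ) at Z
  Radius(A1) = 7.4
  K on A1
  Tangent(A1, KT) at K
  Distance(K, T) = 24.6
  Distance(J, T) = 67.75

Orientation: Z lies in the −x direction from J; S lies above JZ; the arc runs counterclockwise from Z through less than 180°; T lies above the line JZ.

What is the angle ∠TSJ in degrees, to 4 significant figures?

115.4°

Checks: ∠(SZ, ZJ) = 90.00° ✓; |SK| = 7.400 ✓; ∠(SK, KT) = 90.00° ✓; |KT| = 24.60 ✓; |JT| = 67.75 ✓.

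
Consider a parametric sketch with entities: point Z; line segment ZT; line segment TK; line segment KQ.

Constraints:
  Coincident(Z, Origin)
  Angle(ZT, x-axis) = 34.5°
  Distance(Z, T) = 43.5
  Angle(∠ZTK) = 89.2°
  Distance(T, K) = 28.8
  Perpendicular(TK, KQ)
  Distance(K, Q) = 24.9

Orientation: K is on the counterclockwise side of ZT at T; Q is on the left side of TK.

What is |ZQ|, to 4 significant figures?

33.77

Z is at the origin; ZT runs at 34.5° with length 43.5, so T = 43.5·(cos 34.5°, sin 34.5°) = (35.85, 24.64). ∠ZTK = 89.2°, so TK runs at 34.5° + (180° − 89.2°) = 125.3° from the x-axis; with |TK| = 28.8, K = T + 28.8·(cos 125.3°, sin 125.3°) = (19.21, 48.14). TK is perpendicular to KQ; with |KQ| = 24.9 on the left of TK, Q = K + 24.9·(-0.8161, -0.5779) = (-1.115, 33.75). Then |ZQ| = |Q − Z| = 33.77.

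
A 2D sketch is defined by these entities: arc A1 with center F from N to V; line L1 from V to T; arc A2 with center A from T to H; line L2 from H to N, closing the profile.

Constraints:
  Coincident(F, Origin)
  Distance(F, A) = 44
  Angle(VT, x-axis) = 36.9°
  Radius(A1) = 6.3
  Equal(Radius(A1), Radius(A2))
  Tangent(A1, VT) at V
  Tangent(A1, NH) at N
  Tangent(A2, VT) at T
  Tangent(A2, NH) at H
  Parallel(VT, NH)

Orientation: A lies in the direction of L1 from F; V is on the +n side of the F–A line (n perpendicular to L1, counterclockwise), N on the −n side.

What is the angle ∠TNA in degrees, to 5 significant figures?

7.8315°

The slot axis is L1's direction at 36.9°, so u = (cos 36.9°, sin 36.9°) = (0.79968, 0.60042) and n = (−sin 36.9°, cos 36.9°) = (-0.60042, 0.79968). F is at the origin and A lies 44.0 along u from F, so A = 44.0·u = (35.186, 26.418). Tangency of A1 to both parallel lines with radius 6.3 puts V and N at F ± 6.3·n: V = (-3.7826, 5.0380), N = (3.7826, -5.0380). Equal radii place T and H the same way about A: T = A + 6.3·n = (31.403, 31.457), H = A − 6.3·n = (38.969, 21.380). Then cos ∠TNA = NT·NA / (|NT||NA|), giving 7.8315°.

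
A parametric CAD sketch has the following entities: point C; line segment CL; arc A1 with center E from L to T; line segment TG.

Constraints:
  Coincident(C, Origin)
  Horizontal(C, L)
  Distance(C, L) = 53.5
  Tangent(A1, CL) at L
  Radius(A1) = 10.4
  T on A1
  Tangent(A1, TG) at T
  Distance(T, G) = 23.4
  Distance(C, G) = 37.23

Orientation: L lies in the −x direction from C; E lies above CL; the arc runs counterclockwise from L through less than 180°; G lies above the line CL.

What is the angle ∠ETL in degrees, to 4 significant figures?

65.21°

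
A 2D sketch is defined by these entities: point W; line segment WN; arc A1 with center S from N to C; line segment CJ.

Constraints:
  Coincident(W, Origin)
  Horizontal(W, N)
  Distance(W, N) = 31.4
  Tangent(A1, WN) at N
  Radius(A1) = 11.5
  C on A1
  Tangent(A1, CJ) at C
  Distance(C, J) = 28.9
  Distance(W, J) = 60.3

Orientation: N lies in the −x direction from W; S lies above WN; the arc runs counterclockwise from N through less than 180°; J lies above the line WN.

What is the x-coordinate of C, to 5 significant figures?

-23.973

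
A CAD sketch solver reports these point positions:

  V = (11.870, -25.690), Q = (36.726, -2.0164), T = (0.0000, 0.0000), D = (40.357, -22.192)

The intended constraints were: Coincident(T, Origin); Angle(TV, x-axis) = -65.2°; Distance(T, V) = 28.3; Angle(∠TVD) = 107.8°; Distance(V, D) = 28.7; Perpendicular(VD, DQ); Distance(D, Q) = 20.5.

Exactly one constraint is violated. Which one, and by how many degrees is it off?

Perpendicular(VD, DQ) — off by 3.20°.

T = (0.00, 0.00) ✓; TV at -65.20° ✓; |TV| = 28.30 ✓; ∠TVD = 107.8° ✓; |VD| = 28.70 ✓; ∠(VD, DQ) = 93.20° ✗; |DQ| = 20.50 ✓.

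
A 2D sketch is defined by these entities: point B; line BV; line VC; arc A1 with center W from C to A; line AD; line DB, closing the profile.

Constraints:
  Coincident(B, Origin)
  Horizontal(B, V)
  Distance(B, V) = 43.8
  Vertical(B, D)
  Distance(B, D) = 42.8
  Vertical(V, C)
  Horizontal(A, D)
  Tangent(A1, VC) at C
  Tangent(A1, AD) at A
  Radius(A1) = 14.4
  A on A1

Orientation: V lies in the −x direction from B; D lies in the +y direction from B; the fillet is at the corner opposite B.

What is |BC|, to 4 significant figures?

52.20

B is at the origin; BV is horizontal with |BV| = 43.8 and V on the −x side, so V = (-43.80, 0.000). B and D share the same x with |BD| = 42.8 and D on the +y side, so D = (0.000, 42.80). The virtual corner opposite B is at (-43.80, 42.80). Since A1 is tangent to VC there, WC ⟂ VC and since A1 is tangent to AD there, WA ⟂ AD, with radius 14.4, so the center W sits 14.4 in from both sides at W = (-29.40, 28.40). That places the tangent points at C = (-43.80, 28.40) on VC and A = (-29.40, 42.80) on AD. Then |BC| = |C − B| = 52.20.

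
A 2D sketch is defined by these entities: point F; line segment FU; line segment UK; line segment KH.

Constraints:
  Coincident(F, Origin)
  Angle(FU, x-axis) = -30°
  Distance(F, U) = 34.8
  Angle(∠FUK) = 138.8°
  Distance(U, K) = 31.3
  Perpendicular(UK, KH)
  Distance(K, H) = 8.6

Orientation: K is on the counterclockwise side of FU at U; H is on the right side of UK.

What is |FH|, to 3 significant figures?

65.6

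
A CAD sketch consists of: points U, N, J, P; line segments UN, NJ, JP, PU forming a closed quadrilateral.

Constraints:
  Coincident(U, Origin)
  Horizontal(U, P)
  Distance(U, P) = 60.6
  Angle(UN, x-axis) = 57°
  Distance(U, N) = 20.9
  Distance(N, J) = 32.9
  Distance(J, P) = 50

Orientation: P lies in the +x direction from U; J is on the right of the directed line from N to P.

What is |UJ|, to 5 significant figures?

20.107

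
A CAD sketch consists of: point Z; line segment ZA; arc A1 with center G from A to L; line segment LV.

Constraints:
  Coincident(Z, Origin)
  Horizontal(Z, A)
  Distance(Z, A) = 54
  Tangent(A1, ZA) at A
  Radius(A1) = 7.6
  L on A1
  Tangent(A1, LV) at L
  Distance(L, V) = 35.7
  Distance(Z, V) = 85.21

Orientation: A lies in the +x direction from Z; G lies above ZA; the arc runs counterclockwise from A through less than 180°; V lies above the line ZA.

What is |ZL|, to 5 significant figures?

60.852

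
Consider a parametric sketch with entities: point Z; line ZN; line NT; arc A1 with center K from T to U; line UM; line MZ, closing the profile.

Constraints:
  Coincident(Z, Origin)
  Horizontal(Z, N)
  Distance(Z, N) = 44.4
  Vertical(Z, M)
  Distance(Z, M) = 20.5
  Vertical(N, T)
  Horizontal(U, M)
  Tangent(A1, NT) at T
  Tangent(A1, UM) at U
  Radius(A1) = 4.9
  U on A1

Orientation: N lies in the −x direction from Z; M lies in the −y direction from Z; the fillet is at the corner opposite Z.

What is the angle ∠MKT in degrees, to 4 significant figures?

172.9°

Z is at the origin; ZN is horizontal with |ZN| = 44.4 and N on the −x side, so N = (-44.40, 0.000). ZM is vertical with |ZM| = 20.5 and M on the −y side, so M = (0.000, -20.50). The virtual corner opposite Z is at (-44.40, -20.50). A1 meets NT tangentially, so KT is at right angles to NT and tangency of A1 to UM means the radius KU is perpendicular to UM, with radius 4.9, so the center K sits 4.9 in from both sides at K = (-39.50, -15.60). That places the tangent points at T = (-44.40, -15.60) on NT and U = (-39.50, -20.50) on UM. Then cos ∠MKT = KM·KT / (|KM||KT|), giving 172.9°.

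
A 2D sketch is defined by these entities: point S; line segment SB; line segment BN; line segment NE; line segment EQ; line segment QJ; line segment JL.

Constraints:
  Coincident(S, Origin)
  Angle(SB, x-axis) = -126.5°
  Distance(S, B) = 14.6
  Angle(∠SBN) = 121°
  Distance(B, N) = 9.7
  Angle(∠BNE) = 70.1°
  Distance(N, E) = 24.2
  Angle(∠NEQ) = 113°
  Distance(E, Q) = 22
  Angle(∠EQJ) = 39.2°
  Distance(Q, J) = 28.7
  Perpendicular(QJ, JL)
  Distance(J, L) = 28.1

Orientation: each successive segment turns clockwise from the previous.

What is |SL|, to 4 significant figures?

30.06

S is at the origin; SB runs at -126.5° with length 14.6, so B = (-8.684, -11.74). ∠SBN = 121.0° gives BN at 174.5° from the x-axis; with |BN| = 9.7, N = (-18.34, -10.81). ∠BNE = 70.1° gives NE at 64.60° from the x-axis; with |NE| = 24.2, E = (-7.960, 11.05). ∠NEQ = 113.0° gives EQ at -2.400° from the x-axis; with |EQ| = 22.0, Q = (14.02, 10.13). ∠EQJ = 39.2° gives QJ at -143.2° from the x-axis; with |QJ| = 28.7, J = (-8.960, -7.059). The perpendicularity gives JL at right angles to QJ, so JL runs at 126.8°; with |JL| = 28.1, L = (-25.79, 15.44). Then |SL| = |L − S| = 30.06.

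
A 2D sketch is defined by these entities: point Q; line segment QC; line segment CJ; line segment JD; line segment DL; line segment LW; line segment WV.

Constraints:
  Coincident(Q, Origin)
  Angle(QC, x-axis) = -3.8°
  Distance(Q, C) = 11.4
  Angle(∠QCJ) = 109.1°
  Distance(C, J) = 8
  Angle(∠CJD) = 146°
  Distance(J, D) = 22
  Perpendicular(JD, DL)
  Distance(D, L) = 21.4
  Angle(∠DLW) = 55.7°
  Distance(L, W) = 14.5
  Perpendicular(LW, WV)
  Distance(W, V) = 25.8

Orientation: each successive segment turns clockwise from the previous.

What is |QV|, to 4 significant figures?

36.80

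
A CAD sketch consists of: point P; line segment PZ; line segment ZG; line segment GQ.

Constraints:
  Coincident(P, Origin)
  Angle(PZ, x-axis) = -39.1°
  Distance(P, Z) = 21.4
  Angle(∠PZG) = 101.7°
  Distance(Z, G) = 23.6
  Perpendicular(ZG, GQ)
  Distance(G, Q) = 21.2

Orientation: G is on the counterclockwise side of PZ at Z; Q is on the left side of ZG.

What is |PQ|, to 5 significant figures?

27.941

∠PZG = 101.7°, so ZG runs at -39.1° + (180° − 101.7°) = 39.200° from the x-axis; with |ZG| = 23.6, G = Z + 23.6·(cos 39.200°, sin 39.200°) = (34.896, 1.4194). ZG ⟂ GQ; with |GQ| = 21.2 on the left of ZG, Q = G + 21.2·(-0.63203, 0.77494) = (21.497, 17.848). Then |PQ| = |Q − P| = 27.941.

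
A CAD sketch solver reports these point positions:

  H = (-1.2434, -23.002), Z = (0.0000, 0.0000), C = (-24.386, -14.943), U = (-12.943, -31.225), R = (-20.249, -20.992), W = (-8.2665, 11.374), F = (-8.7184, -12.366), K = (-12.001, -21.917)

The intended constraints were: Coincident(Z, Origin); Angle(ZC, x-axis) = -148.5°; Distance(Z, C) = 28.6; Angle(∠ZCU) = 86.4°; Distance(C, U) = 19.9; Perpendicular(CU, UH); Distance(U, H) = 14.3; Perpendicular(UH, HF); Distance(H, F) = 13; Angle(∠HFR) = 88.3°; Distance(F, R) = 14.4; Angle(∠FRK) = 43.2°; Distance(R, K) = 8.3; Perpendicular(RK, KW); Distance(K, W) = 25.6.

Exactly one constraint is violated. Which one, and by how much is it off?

Distance(K, W) = 25.6 — off by 7.90.

Z = (0.00, 0.00) ✓; ZC at -148.5° ✓; |ZC| = 28.60 ✓; ∠ZCU = 86.40° ✓; |CU| = 19.90 ✓; ∠(CU, UH) = 90.00° ✓; |UH| = 14.30 ✓; ∠(UH, HF) = 90.00° ✓; |HF| = 13.00 ✓; ∠HFR = 88.30° ✓; |FR| = 14.40 ✓; ∠FRK = 43.20° ✓; |RK| = 8.300 ✓; ∠(RK, KW) = 90.00° ✓; |KW| = 33.50 ✗.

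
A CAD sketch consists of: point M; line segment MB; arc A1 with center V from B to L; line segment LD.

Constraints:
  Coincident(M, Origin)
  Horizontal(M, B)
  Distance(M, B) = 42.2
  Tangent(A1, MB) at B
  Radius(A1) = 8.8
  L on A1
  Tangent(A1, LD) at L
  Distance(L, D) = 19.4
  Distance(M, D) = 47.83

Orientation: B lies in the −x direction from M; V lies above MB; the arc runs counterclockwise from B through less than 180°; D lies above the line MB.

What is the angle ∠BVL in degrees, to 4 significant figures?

101.9°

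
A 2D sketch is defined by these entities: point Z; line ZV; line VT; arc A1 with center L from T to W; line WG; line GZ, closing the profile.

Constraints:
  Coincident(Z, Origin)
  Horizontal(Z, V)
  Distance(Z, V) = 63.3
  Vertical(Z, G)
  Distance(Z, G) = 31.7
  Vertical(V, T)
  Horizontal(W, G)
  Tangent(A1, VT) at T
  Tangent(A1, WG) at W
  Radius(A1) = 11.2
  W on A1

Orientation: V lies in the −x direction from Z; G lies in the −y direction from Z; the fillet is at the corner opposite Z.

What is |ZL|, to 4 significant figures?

55.99

Z is at the origin; ZV is horizontal with |ZV| = 63.3 and V on the −x side, so V = (-63.30, 0.000). ZG is vertical with |ZG| = 31.7 and G on the −y side, so G = (0.000, -31.70). The virtual corner opposite Z is at (-63.30, -31.70). Tangency of A1 to VT means the radius LT is perpendicular to VT and since A1 is tangent to WG there, LW ⟂ WG, with radius 11.2, so the center L sits 11.2 in from both sides at L = (-52.10, -20.50). Then |ZL| = |L − Z| = 55.99.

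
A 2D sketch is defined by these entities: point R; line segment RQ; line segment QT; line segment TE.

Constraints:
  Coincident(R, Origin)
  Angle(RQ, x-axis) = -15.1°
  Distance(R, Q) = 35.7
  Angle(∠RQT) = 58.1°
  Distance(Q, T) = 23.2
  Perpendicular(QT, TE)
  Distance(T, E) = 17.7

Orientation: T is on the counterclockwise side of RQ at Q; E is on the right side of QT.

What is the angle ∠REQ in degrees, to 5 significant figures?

47.500°

∠RQT = 58.1°, so QT runs at -15.1° + (180° − 58.1°) = 106.80° from the x-axis; with |QT| = 23.2, T = Q + 23.2·(cos 106.80°, sin 106.80°) = (27.762, 12.910). QT ⟂ TE; with |TE| = 17.7 on the right of QT, E = T + 17.7·(0.95732, 0.28903) = (44.706, 18.026). Then cos ∠REQ = ER·EQ / (|ER||EQ|), giving 47.500°.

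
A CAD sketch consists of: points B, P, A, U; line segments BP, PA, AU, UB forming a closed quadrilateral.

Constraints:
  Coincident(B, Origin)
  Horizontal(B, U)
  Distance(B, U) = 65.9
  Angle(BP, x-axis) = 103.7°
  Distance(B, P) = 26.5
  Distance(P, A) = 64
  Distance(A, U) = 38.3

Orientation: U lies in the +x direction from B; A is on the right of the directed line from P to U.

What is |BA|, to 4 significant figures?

42.06

B is at the origin; BU is horizontal with |BU| = 65.9 and U in +x, so U = (65.9, 0). BP runs at 103.7° with |BP| = 26.5, so P = (-6.276, 25.75). A is determined by |PA| = 64.0 and |AU| = 38.3 together: it lies at the intersection of circle(P, 64.0) and circle(U, 38.3). With |PU| = 76.63, the foot of the radical line on PU is 55.47 from P and the perpendicular offset is √(64.0² − 55.47²) = 31.92. Taking the right-of-PU solution: A = (35.24, -22.96).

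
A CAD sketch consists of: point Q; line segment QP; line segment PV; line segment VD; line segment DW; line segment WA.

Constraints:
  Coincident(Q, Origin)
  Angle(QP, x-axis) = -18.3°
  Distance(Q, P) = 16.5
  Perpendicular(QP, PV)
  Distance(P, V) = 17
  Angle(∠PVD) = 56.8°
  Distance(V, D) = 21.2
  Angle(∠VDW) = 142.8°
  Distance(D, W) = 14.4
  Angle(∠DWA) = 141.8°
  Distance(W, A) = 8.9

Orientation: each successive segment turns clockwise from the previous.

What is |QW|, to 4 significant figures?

10.18

Q is at the origin; QP runs at -18.3° with length 16.5, so P = (15.67, -5.181). QP ⟂ PV, so PV runs at -108.3°; with |PV| = 17.0, V = (10.33, -21.32). ∠PVD = 56.8° gives VD at 128.5° from the x-axis; with |VD| = 21.2, D = (-2.870, -4.730). ∠VDW = 142.8° gives DW at 91.30° from the x-axis; with |DW| = 14.4, W = (-3.196, 9.666). Then |QW| = |W − Q| = 10.18.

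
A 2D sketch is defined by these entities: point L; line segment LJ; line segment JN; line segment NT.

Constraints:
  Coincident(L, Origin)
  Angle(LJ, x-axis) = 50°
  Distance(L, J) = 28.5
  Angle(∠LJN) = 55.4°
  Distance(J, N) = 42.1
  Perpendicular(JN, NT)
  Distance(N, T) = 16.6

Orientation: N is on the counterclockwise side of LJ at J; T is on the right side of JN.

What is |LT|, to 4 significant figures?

47.71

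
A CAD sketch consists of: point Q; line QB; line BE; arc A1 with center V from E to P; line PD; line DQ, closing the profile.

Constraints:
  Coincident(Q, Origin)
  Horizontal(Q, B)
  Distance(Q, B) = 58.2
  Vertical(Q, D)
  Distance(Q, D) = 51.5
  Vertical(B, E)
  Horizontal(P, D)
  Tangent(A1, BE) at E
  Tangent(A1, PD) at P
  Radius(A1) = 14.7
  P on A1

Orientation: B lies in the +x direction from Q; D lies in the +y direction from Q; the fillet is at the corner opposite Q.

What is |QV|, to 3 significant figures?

57.0

Q and D share the same x with |QD| = 51.5 and D on the +y side, so D = (0.00, 51.5). The virtual corner opposite Q is at (58.2, 51.5). Since A1 is tangent to BE there, VE ⟂ BE and A1 meets PD tangentially, so VP is at right angles to PD, with radius 14.7, so the center V sits 14.7 in from both sides at V = (43.5, 36.8). Then |QV| = |V − Q| = 57.0.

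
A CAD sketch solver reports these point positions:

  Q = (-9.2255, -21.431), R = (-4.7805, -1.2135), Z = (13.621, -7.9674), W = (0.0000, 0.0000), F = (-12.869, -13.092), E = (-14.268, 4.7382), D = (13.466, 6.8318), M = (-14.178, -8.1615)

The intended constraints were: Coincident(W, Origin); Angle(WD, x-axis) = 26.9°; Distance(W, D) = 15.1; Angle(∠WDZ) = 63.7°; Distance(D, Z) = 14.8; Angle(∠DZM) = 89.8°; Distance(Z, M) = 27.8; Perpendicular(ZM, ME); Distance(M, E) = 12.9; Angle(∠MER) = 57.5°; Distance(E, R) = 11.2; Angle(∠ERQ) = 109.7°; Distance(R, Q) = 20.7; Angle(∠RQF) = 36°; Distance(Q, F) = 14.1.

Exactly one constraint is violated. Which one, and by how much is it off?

Distance(Q, F) = 14.1 — off by 5.00.

W = (0.00, 0.00) ✓; WD at 26.90° ✓; |WD| = 15.10 ✓; ∠WDZ = 63.70° ✓; |DZ| = 14.80 ✓; ∠DZM = 89.80° ✓; |ZM| = 27.80 ✓; ∠(ZM, ME) = 90.00° ✓; |ME| = 12.90 ✓; ∠MER = 57.50° ✓; |ER| = 11.20 ✓; ∠ERQ = 109.7° ✓; |RQ| = 20.70 ✓; ∠RQF = 36.00° ✓; |QF| = 9.100 ✗.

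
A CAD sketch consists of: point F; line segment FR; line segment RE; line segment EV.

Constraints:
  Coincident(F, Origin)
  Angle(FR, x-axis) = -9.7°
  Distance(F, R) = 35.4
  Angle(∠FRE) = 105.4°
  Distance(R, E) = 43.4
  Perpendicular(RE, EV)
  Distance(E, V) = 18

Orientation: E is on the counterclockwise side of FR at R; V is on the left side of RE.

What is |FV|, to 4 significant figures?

55.21

F is at the origin; FR runs at -9.7° with length 35.4, so R = 35.4·(cos -9.7°, sin -9.7°) = (34.89, -5.965). ∠FRE = 105.4°, so RE runs at -9.7° + (180° − 105.4°) = 64.90° from the x-axis; with |RE| = 43.4, E = R + 43.4·(cos 64.90°, sin 64.90°) = (53.30, 33.34). RE ⟂ EV; with |EV| = 18.0 on the left of RE, V = E + 18.0·(-0.9056, 0.4242) = (37.00, 40.97). Then |FV| = |V − F| = 55.21.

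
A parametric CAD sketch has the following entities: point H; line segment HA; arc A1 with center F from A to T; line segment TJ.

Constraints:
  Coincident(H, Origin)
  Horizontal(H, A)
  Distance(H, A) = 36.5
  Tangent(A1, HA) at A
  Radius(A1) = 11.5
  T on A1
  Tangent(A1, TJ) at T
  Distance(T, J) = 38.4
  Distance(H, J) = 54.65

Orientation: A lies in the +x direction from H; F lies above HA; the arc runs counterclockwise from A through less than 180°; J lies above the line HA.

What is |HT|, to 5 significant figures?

49.322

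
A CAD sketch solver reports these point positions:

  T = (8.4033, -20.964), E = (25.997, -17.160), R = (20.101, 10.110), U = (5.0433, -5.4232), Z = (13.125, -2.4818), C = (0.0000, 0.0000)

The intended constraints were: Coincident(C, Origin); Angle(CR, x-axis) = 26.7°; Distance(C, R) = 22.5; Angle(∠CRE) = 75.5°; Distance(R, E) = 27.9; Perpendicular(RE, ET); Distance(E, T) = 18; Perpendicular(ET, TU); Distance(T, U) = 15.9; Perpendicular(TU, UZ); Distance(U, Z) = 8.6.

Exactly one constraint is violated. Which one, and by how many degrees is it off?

Perpendicular(TU, UZ) — off by 7.80°.

C = (0.00, 0.00) ✓; CR at 26.70° ✓; |CR| = 22.50 ✓; ∠CRE = 75.50° ✓; |RE| = 27.90 ✓; ∠(RE, ET) = 90.00° ✓; |ET| = 18.00 ✓; ∠(ET, TU) = 90.00° ✓; |TU| = 15.90 ✓; ∠(TU, UZ) = 82.20° ✗; |UZ| = 8.600 ✓.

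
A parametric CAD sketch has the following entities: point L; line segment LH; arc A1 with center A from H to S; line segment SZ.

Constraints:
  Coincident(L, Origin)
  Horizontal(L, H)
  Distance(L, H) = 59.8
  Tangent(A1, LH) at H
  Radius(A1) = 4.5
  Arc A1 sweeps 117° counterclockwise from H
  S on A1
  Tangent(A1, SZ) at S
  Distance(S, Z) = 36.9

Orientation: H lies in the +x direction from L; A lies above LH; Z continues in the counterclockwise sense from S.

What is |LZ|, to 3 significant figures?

61.4

On A1, H sits at bearing -90° from A; a 117° counterclockwise sweep puts S at bearing 27°, so S = A + 4.5·(cos 27°, sin 27°) = (63.8, 6.54). The tangent condition forces AS to be normal to SZ, so SZ runs along (−sin 27°, cos 27°); with |SZ| = 36.9, Z = (47.1, 39.4). Then |LZ| = |Z − L| = 61.4.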